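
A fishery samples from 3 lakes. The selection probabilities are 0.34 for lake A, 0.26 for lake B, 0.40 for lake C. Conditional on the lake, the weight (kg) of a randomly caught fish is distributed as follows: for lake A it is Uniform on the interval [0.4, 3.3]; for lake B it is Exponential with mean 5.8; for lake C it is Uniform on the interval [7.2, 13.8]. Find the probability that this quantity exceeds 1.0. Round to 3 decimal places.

Conditional on each lake, P(X > 1.0): A: 0.793103; B: 0.841631; C: 1.
By total probability, P(X > 1.0) = 0.34·0.793103 + 0.26·0.841631 + 0.4·1 = 0.888479.

0.888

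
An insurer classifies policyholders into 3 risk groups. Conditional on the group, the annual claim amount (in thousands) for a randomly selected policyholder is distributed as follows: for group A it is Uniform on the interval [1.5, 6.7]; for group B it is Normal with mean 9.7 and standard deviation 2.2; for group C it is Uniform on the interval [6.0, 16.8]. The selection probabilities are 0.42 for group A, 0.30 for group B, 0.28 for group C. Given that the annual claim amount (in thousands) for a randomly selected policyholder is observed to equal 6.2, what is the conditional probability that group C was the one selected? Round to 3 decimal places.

0.212

Likelihoods f(6.2 | ·): A: 0.192308; B: 0.0511552; C: 0.0925926.
Posterior ∝ prior × likelihood. Numerator for C: 0.28·0.0925926 = 0.0259259.
Normalizing constant: 0.42·0.192308 + 0.3·0.0511552 + 0.28·0.0925926 = 0.122042.
P(C | observation) = 0.0259259 / 0.122042 = 0.212435.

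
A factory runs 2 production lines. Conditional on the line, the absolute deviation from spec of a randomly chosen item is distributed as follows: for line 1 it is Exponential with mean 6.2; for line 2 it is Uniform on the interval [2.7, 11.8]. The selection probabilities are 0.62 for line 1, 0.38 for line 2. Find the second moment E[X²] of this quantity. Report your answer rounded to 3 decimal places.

For each component E[X²] = Var + (mean)², giving 1: 76.88; 2: 59.4633.
Overall E[X²] = 0.62·76.88 + 0.38·59.4633 = 70.2617.

70.262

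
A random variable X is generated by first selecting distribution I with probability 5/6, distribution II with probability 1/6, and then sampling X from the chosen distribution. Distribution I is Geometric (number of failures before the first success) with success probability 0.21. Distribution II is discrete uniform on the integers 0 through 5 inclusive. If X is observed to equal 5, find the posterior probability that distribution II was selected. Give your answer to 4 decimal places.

0.3403

Likelihoods P(X=5 | ·): I: 0.0646182; II: 0.166667.
Posterior ∝ prior × likelihood. Numerator for II: 0.166667·0.166667 = 0.0277778.
Normalizing constant: 0.833333·0.0646182 + 0.166667·0.166667 = 0.0816263.
P(II | observation) = 0.0277778 / 0.0816263 = 0.340304.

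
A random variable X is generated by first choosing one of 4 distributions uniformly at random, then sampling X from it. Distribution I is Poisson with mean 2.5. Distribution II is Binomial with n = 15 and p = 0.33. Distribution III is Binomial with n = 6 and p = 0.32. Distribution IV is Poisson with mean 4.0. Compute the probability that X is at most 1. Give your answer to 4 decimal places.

0.1944

Conditional on each component, P(X ≤ 1): I: 0.287297; II: 0.0206435; III: 0.378023; IV: 0.0915782.
By total probability, P(X ≤ 1) = 0.25·0.287297 + 0.25·0.0206435 + 0.25·0.378023 + 0.25·0.0915782 = 0.194385.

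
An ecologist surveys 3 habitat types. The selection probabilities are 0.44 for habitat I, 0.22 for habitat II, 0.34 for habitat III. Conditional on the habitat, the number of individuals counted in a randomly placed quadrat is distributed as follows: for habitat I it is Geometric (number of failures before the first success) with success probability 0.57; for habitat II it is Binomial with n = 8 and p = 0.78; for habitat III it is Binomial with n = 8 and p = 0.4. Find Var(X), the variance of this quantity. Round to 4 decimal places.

Per component, I: μ=0.754386, E[X²]=1.89258; II: μ=6.24, E[X²]=40.3104; III: μ=3.2, E[X²]=12.16.
E[X] = 0.44·0.754386 + 0.22·6.24 + 0.34·3.2 = 2.79273.
E[X²] = 0.44·1.89258 + 0.22·40.3104 + 0.34·12.16 = 13.8354.
Var(X) = E[X²] − (E[X])² = 13.8354 − 7.79934 = 6.03608.

6.0361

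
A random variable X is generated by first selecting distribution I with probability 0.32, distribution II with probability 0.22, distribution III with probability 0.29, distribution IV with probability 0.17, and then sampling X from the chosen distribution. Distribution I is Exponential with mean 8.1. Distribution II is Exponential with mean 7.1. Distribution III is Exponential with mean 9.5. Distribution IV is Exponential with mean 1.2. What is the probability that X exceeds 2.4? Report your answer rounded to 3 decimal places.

0.643

Conditional on each component, P(X > 2.4): I: 0.743567; II: 0.713175; III: 0.776754; IV: 0.135335.
By total probability, P(X > 2.4) = 0.32·0.743567 + 0.22·0.713175 + 0.29·0.776754 + 0.17·0.135335 = 0.643106.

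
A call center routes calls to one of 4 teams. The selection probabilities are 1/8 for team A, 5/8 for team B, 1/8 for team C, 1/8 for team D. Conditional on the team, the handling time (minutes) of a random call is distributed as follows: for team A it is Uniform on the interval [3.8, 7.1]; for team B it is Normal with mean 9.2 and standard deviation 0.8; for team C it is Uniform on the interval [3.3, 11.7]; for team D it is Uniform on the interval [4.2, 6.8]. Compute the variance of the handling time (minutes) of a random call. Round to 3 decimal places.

3.841

Per component, A: μ=5.45, E[X²]=30.61; B: μ=9.2, E[X²]=85.28; C: μ=7.5, E[X²]=62.13; D: μ=5.5, E[X²]=30.8133.
E[X] = 0.125·5.45 + 0.625·9.2 + 0.125·7.5 + 0.125·5.5 = 8.05625.
E[X²] = 0.125·30.61 + 0.625·85.28 + 0.125·62.13 + 0.125·30.8133 = 68.7442.
Var(X) = E[X²] − (E[X])² = 68.7442 − 64.9032 = 3.841.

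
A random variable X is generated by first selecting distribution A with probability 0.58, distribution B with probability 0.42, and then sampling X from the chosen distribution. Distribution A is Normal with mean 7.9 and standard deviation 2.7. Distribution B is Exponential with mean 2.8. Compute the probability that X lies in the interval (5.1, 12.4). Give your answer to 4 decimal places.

0.5283

Conditional on each component, P(5.1 < X < 12.4): A: 0.80235; B: 0.149863.
By total probability, P(5.1 < X < 12.4) = 0.58·0.80235 + 0.42·0.149863 = 0.528306.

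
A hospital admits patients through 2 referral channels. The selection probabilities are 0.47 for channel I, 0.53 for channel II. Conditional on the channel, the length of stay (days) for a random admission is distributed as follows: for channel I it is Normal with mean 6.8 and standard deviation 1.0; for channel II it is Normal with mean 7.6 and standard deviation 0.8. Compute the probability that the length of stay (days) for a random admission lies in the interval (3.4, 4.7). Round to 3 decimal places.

0.008

Conditional on each channel, P(3.4 < X < 4.7): I: 0.0175275; II: 0.000144405.
By total probability, P(3.4 < X < 4.7) = 0.47·0.0175275 + 0.53·0.000144405 = 0.00831446.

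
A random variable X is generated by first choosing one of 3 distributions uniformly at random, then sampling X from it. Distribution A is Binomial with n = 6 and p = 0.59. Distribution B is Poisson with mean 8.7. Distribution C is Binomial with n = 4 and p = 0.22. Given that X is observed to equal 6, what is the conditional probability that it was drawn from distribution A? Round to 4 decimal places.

0.2960

Likelihoods P(X=6 | ·): A: 0.0421805; B: 0.100328; C: 0.
Posterior ∝ prior × likelihood. Numerator for A: 0.333333·0.0421805 = 0.0140602.
Normalizing constant: 0.333333·0.0421805 + 0.333333·0.100328 + 0.333333·0 = 0.0475028.
P(A | observation) = 0.0140602 / 0.0475028 = 0.295987.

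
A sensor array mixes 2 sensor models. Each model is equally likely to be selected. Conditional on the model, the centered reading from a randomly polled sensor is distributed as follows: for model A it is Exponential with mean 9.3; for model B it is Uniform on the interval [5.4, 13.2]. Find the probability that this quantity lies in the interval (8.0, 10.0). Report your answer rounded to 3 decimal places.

0.169

Conditional on each model, P(8.0 < X < 10.0): A: 0.0818651; B: 0.25641.
By total probability, P(8.0 < X < 10.0) = 0.5·0.0818651 + 0.5·0.25641 = 0.169138.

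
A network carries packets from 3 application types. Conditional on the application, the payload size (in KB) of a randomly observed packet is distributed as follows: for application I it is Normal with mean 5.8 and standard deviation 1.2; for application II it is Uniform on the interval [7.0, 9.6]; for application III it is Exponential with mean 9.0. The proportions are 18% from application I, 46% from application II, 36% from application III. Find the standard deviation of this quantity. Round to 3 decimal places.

Per component, I: μ=5.8, E[X²]=35.08; II: μ=8.3, E[X²]=69.4533; III: μ=9, E[X²]=162.
E[X] = 0.18·5.8 + 0.46·8.3 + 0.36·9 = 8.102.
E[X²] = 0.18·35.08 + 0.46·69.4533 + 0.36·162 = 96.5829.
Var(X) = E[X²] − (E[X])² = 96.5829 − 65.6424 = 30.9405.
SD(X) = √30.9405 = 5.56242.

5.562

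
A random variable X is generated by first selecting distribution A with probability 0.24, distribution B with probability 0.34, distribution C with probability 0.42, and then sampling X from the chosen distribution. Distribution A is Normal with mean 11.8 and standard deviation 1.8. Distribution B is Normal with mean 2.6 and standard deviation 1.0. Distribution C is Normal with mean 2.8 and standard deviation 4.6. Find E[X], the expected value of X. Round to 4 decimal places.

Component means — A: 11.8; B: 2.6; C: 2.8.
E[X] = 0.24·11.8 + 0.34·2.6 + 0.42·2.8 = 4.892.

4.8920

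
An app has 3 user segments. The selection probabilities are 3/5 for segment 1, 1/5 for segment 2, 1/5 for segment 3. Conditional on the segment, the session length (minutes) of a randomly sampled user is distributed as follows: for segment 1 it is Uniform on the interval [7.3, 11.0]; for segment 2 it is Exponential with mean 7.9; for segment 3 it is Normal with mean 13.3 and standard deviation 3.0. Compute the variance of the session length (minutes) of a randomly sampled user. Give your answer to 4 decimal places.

Per component, 1: μ=9.15, E[X²]=84.8633; 2: μ=7.9, E[X²]=124.82; 3: μ=13.3, E[X²]=185.89.
E[X] = 0.6·9.15 + 0.2·7.9 + 0.2·13.3 = 9.73.
E[X²] = 0.6·84.8633 + 0.2·124.82 + 0.2·185.89 = 113.06.
Var(X) = E[X²] − (E[X])² = 113.06 − 94.6729 = 18.3871.

18.3871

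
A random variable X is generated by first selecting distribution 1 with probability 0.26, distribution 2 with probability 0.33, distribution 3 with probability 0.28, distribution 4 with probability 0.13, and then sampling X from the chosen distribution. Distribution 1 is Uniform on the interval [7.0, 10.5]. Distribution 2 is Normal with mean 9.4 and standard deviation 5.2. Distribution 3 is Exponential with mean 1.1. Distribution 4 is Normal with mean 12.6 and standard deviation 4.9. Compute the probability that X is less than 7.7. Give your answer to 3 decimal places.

0.475

Conditional on each component, P(X < 7.7): 1: 0.2; 2: 0.371863; 3: 0.999088; 4: 0.158655.
By total probability, P(X < 7.7) = 0.26·0.2 + 0.33·0.371863 + 0.28·0.999088 + 0.13·0.158655 = 0.475085.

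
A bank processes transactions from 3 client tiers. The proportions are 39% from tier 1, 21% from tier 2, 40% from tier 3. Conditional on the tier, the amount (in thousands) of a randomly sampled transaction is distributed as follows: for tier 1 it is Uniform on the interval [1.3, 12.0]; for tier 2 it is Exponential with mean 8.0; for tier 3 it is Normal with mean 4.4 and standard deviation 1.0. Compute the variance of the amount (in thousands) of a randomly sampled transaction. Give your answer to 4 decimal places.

Per component, 1: μ=6.65, E[X²]=53.7633; 2: μ=8, E[X²]=128; 3: μ=4.4, E[X²]=20.36.
E[X] = 0.39·6.65 + 0.21·8 + 0.4·4.4 = 6.0335.
E[X²] = 0.39·53.7633 + 0.21·128 + 0.4·20.36 = 55.9917.
Var(X) = E[X²] − (E[X])² = 55.9917 − 36.4031 = 19.5886.

19.5886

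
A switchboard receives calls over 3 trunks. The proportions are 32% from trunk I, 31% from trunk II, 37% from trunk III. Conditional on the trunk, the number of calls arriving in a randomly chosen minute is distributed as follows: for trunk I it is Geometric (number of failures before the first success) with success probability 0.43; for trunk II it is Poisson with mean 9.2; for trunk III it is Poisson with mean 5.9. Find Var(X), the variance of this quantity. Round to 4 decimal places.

Per component, I: μ=1.32558, E[X²]=4.83991; II: μ=9.2, E[X²]=93.84; III: μ=5.9, E[X²]=40.71.
E[X] = 0.32·1.32558 + 0.31·9.2 + 0.37·5.9 = 5.45919.
E[X²] = 0.32·4.83991 + 0.31·93.84 + 0.37·40.71 = 45.7019.
Var(X) = E[X²] − (E[X])² = 45.7019 − 29.8027 = 15.8992.

15.8992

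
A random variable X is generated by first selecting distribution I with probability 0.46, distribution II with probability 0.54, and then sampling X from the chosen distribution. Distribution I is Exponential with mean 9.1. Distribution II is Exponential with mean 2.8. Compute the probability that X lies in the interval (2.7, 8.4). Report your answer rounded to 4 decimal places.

Conditional on each component, P(2.7 < X < 8.4): I: 0.34597; II: 0.331468.
By total probability, P(2.7 < X < 8.4) = 0.46·0.34597 + 0.54·0.331468 = 0.338139.

0.3381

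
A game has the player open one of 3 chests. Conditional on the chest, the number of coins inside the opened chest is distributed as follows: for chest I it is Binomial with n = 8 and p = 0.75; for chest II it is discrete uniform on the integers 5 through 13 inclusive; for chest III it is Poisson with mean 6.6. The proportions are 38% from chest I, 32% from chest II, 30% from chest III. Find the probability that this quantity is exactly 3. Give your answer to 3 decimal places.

Conditional on each chest, P(X = 3): I: 0.0230713; II: 0; III: 0.0651834.
By total probability, P(X = 3) = 0.38·0.0230713 + 0.32·0 + 0.3·0.0651834 = 0.0283221.

0.028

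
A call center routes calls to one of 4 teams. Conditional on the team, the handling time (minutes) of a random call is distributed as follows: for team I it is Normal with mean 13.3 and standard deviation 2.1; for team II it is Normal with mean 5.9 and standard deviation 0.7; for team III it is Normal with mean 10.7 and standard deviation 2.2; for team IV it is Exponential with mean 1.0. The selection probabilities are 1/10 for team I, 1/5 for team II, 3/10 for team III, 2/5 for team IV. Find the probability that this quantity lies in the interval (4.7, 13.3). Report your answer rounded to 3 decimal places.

0.508

Conditional on each team, P(4.7 < X < 13.3): I: 0.499979; II: 0.956762; III: 0.878168; IV: 0.0090936.
By total probability, P(4.7 < X < 13.3) = 0.1·0.499979 + 0.2·0.956762 + 0.3·0.878168 + 0.4·0.0090936 = 0.508438.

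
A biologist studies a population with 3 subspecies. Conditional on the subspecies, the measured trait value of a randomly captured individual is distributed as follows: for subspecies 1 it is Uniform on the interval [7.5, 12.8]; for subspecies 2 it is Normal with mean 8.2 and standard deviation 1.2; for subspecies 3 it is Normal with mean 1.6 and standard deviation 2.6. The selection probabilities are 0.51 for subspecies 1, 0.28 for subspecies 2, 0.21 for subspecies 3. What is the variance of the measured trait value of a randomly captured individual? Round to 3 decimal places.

Per component, 1: μ=10.15, E[X²]=105.363; 2: μ=8.2, E[X²]=68.68; 3: μ=1.6, E[X²]=9.32.
E[X] = 0.51·10.15 + 0.28·8.2 + 0.21·1.6 = 7.8085.
E[X²] = 0.51·105.363 + 0.28·68.68 + 0.21·9.32 = 74.9229.
Var(X) = E[X²] − (E[X])² = 74.9229 − 60.9727 = 13.9502.

13.950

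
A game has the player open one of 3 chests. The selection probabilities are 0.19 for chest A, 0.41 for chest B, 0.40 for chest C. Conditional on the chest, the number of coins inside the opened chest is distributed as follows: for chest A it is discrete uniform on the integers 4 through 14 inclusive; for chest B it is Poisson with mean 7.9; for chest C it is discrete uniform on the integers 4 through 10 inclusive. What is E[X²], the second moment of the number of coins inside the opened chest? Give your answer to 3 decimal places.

67.317

For each component E[X²] = Var + (mean)², giving A: 91; B: 70.31; C: 53.
Overall E[X²] = 0.19·91 + 0.41·70.31 + 0.4·53 = 67.3171.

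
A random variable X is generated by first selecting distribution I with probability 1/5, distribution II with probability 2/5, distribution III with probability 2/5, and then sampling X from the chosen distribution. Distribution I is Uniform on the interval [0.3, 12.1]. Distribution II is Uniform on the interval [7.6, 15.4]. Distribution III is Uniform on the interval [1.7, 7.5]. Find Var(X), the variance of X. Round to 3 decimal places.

15.540

Per component, I: μ=6.2, E[X²]=50.0433; II: μ=11.5, E[X²]=137.32; III: μ=4.6, E[X²]=23.9633.
E[X] = 0.2·6.2 + 0.4·11.5 + 0.4·4.6 = 7.68.
E[X²] = 0.2·50.0433 + 0.4·137.32 + 0.4·23.9633 = 74.522.
Var(X) = E[X²] − (E[X])² = 74.522 − 58.9824 = 15.5396.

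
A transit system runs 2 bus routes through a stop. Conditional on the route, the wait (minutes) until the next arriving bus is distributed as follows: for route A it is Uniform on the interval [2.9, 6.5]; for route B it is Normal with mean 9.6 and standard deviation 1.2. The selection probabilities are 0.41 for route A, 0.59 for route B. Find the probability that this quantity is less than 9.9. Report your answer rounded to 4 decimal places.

Conditional on each route, P(X < 9.9): A: 1; B: 0.598706.
By total probability, P(X < 9.9) = 0.41·1 + 0.59·0.598706 = 0.763237.

0.7632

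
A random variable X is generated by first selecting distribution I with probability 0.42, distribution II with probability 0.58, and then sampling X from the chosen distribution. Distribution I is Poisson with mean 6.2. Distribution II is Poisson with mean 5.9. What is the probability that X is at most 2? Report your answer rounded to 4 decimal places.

0.0611

Conditional on each component, P(X ≤ 2): I: 0.0536176; II: 0.0665822.
By total probability, P(X ≤ 2) = 0.42·0.0536176 + 0.58·0.0665822 = 0.0611371.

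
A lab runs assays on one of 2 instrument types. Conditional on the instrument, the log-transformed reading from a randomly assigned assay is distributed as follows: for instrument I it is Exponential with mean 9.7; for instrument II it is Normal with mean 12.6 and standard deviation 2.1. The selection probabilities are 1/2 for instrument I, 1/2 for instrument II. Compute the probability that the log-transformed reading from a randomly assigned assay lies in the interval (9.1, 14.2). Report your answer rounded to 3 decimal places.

Conditional on each instrument, P(9.1 < X < 14.2): I: 0.160025; II: 0.729151.
By total probability, P(9.1 < X < 14.2) = 0.5·0.160025 + 0.5·0.729151 = 0.444588.

0.445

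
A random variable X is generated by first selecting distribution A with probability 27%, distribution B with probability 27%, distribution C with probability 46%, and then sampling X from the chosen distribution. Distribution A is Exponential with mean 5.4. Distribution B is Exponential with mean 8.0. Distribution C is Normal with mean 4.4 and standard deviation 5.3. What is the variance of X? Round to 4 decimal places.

40.3012

Per component, A: μ=5.4, E[X²]=58.32; B: μ=8, E[X²]=128; C: μ=4.4, E[X²]=47.45.
E[X] = 0.27·5.4 + 0.27·8 + 0.46·4.4 = 5.642.
E[X²] = 0.27·58.32 + 0.27·128 + 0.46·47.45 = 72.1334.
Var(X) = E[X²] − (E[X])² = 72.1334 − 31.8322 = 40.3012.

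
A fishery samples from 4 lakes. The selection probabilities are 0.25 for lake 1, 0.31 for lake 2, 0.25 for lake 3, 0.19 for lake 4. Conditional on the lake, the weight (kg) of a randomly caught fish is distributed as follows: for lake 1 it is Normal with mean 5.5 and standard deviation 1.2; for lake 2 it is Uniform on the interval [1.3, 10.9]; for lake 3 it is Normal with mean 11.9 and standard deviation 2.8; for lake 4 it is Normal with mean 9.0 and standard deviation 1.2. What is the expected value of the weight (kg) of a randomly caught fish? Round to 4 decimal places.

Component means — 1: 5.5; 2: 6.1; 3: 11.9; 4: 9.
E[X] = 0.25·5.5 + 0.31·6.1 + 0.25·11.9 + 0.19·9 = 7.951.

7.9510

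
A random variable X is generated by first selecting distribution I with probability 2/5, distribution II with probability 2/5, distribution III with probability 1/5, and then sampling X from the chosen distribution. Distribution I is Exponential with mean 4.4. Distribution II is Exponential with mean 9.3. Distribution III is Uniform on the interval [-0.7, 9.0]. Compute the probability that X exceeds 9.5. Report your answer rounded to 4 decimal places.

0.1902

Conditional on each component, P(X > 9.5): I: 0.11543; II: 0.360053; III: 0.
By total probability, P(X > 9.5) = 0.4·0.11543 + 0.4·0.360053 + 0.2·0 = 0.190193.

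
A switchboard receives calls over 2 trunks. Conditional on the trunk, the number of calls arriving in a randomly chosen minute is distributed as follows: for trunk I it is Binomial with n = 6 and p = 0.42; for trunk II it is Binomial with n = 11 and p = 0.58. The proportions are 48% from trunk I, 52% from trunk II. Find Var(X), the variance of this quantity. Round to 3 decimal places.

Per component, I: μ=2.52, E[X²]=7.812; II: μ=6.38, E[X²]=43.384.
E[X] = 0.48·2.52 + 0.52·6.38 = 4.5272.
E[X²] = 0.48·7.812 + 0.52·43.384 = 26.3094.
Var(X) = E[X²] − (E[X])² = 26.3094 − 20.4955 = 5.8139.

5.814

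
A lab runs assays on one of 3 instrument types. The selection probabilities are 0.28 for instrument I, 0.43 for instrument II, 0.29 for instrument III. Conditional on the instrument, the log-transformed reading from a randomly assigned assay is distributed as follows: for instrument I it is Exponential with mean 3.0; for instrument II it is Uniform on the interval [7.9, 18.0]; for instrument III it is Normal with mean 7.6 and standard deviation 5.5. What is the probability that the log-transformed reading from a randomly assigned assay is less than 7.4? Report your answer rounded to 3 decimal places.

Conditional on each instrument, P(X < 7.4): I: 0.915133; II: 0; III: 0.485496.
By total probability, P(X < 7.4) = 0.28·0.915133 + 0.43·0 + 0.29·0.485496 = 0.397031.

0.397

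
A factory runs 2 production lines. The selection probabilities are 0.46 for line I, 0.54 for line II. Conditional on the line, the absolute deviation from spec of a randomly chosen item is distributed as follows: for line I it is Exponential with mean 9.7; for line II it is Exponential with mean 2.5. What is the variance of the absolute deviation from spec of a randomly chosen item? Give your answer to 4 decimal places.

59.5335

Per component, I: μ=9.7, E[X²]=188.18; II: μ=2.5, E[X²]=12.5.
E[X] = 0.46·9.7 + 0.54·2.5 = 5.812.
E[X²] = 0.46·188.18 + 0.54·12.5 = 93.3128.
Var(X) = E[X²] − (E[X])² = 93.3128 − 33.7793 = 59.5335.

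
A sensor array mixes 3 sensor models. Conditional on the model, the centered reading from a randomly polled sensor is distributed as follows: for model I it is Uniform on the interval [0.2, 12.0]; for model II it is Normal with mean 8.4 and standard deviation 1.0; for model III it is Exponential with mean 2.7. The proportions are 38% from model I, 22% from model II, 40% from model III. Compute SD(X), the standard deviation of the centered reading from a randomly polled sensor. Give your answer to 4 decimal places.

3.5502

Per component, I: μ=6.1, E[X²]=48.8133; II: μ=8.4, E[X²]=71.56; III: μ=2.7, E[X²]=14.58.
E[X] = 0.38·6.1 + 0.22·8.4 + 0.4·2.7 = 5.246.
E[X²] = 0.38·48.8133 + 0.22·71.56 + 0.4·14.58 = 40.1243.
Var(X) = E[X²] − (E[X])² = 40.1243 − 27.5205 = 12.6038.
SD(X) = √12.6038 = 3.55018.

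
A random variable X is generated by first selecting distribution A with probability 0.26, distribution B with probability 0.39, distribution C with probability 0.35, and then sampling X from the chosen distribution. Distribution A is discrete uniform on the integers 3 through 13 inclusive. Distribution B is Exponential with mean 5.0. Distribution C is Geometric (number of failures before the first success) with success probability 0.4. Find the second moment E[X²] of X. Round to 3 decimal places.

For each component E[X²] = Var + (mean)², giving A: 74; B: 50; C: 6.
Overall E[X²] = 0.26·74 + 0.39·50 + 0.35·6 = 40.84.

40.840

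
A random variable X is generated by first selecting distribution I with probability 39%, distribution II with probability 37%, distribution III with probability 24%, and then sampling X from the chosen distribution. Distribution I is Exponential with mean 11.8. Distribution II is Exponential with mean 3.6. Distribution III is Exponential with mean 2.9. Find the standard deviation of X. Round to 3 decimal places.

Per component, I: μ=11.8, E[X²]=278.48; II: μ=3.6, E[X²]=25.92; III: μ=2.9, E[X²]=16.82.
E[X] = 0.39·11.8 + 0.37·3.6 + 0.24·2.9 = 6.63.
E[X²] = 0.39·278.48 + 0.37·25.92 + 0.24·16.82 = 122.234.
Var(X) = E[X²] − (E[X])² = 122.234 − 43.9569 = 78.2775.
SD(X) = √78.2775 = 8.84746.

8.847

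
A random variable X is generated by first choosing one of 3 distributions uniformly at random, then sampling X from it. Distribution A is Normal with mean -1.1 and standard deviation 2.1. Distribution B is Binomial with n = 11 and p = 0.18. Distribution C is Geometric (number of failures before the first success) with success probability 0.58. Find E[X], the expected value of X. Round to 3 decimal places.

0.535

Component means — A: -1.1; B: 1.98; C: 0.724138.
E[X] = 0.333333·-1.1 + 0.333333·1.98 + 0.333333·0.724138 = 0.534713.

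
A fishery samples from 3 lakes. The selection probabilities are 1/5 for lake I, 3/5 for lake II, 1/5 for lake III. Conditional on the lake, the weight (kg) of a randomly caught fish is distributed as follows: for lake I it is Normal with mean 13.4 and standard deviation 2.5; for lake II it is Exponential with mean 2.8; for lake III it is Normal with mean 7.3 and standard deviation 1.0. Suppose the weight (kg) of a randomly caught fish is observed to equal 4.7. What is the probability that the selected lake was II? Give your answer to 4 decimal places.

Likelihoods f(4.7 | ·): I: 0.000374309; II: 0.0666573; III: 0.013583.
Posterior ∝ prior × likelihood. Numerator for II: 0.6·0.0666573 = 0.0399944.
Normalizing constant: 0.2·0.000374309 + 0.6·0.0666573 + 0.2·0.013583 = 0.0427858.
P(II | observation) = 0.0399944 / 0.0427858 = 0.934757.

0.9348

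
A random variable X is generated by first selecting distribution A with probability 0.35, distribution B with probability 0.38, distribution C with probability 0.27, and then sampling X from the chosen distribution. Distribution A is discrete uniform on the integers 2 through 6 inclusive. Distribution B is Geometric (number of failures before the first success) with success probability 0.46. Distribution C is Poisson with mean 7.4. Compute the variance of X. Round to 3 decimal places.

9.800

Per component, A: μ=4, E[X²]=18; B: μ=1.17391, E[X²]=3.93006; C: μ=7.4, E[X²]=62.16.
E[X] = 0.35·4 + 0.38·1.17391 + 0.27·7.4 = 3.84409.
E[X²] = 0.35·18 + 0.38·3.93006 + 0.27·62.16 = 24.5766.
Var(X) = E[X²] − (E[X])² = 24.5766 − 14.777 = 9.79962.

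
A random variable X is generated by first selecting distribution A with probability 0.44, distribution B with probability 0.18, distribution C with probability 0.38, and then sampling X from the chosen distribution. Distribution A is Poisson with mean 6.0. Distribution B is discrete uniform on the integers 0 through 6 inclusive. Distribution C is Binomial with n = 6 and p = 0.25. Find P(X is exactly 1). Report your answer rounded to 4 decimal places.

Conditional on each component, P(X = 1): A: 0.0148725; B: 0.142857; C: 0.355957.
By total probability, P(X = 1) = 0.44·0.0148725 + 0.18·0.142857 + 0.38·0.355957 = 0.167522.

0.1675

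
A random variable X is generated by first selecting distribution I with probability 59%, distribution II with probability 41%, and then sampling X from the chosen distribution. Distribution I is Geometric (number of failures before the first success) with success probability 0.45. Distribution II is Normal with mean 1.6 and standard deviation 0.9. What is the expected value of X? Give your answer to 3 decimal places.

1.377

Component means — I: 1.22222; II: 1.6.
E[X] = 0.59·1.22222 + 0.41·1.6 = 1.37711.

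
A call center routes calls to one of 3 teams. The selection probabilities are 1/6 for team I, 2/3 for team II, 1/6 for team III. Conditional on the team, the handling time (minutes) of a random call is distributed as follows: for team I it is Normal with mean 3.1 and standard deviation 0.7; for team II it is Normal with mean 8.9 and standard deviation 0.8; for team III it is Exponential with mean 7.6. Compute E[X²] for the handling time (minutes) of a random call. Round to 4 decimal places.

74.1700

For each component E[X²] = Var + (mean)², giving I: 10.1; II: 79.85; III: 115.52.
Overall E[X²] = 0.166667·10.1 + 0.666667·79.85 + 0.166667·115.52 = 74.17.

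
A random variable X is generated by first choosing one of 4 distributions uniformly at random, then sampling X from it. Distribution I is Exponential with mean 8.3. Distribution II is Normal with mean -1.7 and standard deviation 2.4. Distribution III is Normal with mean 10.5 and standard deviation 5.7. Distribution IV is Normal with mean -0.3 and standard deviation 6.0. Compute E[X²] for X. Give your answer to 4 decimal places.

For each component E[X²] = Var + (mean)², giving I: 137.78; II: 8.65; III: 142.74; IV: 36.09.
Overall E[X²] = 0.25·137.78 + 0.25·8.65 + 0.25·142.74 + 0.25·36.09 = 81.315.

81.3150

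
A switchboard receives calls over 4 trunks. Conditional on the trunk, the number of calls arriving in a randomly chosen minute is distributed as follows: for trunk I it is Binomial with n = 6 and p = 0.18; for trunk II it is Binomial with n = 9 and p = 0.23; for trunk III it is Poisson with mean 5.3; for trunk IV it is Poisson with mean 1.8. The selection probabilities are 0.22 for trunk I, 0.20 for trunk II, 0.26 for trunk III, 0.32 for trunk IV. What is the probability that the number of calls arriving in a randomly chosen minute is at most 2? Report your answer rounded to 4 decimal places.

Conditional on each trunk, P(X ≤ 2): I: 0.924137; II: 0.656577; III: 0.101554; IV: 0.730621.
By total probability, P(X ≤ 2) = 0.22·0.924137 + 0.2·0.656577 + 0.26·0.101554 + 0.32·0.730621 = 0.594828.

0.5948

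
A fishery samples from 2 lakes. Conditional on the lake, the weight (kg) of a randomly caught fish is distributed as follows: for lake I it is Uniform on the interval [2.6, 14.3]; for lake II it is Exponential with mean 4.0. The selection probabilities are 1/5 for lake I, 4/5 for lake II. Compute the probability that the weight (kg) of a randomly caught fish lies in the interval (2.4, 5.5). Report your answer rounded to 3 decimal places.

Conditional on each lake, P(2.4 < X < 5.5): I: 0.247863; II: 0.295972.
By total probability, P(2.4 < X < 5.5) = 0.2·0.247863 + 0.8·0.295972 = 0.28635.

0.286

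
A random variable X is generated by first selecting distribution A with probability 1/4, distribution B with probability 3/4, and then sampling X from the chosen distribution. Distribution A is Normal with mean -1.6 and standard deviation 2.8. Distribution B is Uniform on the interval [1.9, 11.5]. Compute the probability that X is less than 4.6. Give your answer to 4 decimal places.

Conditional on each component, P(X < 4.6): A: 0.986595; B: 0.28125.
By total probability, P(X < 4.6) = 0.25·0.986595 + 0.75·0.28125 = 0.457586.

0.4576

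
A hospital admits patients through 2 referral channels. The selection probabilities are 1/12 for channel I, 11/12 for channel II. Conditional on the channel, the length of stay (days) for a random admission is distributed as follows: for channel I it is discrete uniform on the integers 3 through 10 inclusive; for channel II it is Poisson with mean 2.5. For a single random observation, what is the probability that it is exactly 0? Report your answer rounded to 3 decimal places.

0.075

Conditional on each channel, P(X = 0): I: 0; II: 0.082085.
By total probability, P(X = 0) = 0.0833333·0 + 0.916667·0.082085 = 0.0752446.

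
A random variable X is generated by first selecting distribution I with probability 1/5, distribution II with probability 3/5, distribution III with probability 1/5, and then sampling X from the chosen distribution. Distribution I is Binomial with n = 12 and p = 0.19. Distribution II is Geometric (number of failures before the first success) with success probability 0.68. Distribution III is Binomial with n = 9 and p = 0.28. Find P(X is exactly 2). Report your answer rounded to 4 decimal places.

Conditional on each component, P(X = 2): I: 0.289669; II: 0.069632; III: 0.283104.
By total probability, P(X = 2) = 0.2·0.289669 + 0.6·0.069632 + 0.2·0.283104 = 0.156334.

0.1563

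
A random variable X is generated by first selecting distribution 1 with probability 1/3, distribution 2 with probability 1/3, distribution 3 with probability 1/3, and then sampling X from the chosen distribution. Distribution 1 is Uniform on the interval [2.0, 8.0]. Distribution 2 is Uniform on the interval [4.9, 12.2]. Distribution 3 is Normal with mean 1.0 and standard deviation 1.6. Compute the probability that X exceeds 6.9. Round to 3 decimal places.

0.303

Conditional on each component, P(X > 6.9): 1: 0.183333; 2: 0.726027; 3: 0.000113234.
By total probability, P(X > 6.9) = 0.333333·0.183333 + 0.333333·0.726027 + 0.333333·0.000113234 = 0.303158.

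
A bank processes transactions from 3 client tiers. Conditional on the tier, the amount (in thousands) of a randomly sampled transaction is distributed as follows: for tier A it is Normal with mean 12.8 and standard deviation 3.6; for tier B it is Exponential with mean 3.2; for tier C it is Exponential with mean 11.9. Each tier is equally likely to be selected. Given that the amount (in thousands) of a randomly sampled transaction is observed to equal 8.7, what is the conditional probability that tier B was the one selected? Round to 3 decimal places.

Likelihoods f(8.7 | ·): A: 0.0579366; B: 0.0206116; C: 0.0404523.
Posterior ∝ prior × likelihood. Numerator for B: 0.333333·0.0206116 = 0.00687054.
Normalizing constant: 0.333333·0.0579366 + 0.333333·0.0206116 + 0.333333·0.0404523 = 0.0396668.
P(B | observation) = 0.00687054 / 0.0396668 = 0.173206.

0.173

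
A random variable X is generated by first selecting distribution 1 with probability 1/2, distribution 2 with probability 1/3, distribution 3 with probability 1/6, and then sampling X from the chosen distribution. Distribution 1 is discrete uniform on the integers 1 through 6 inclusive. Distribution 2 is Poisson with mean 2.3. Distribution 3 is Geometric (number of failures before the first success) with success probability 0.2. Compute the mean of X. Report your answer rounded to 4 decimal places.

3.1833

Component means — 1: 3.5; 2: 2.3; 3: 4.
E[X] = 0.5·3.5 + 0.333333·2.3 + 0.166667·4 = 3.18333.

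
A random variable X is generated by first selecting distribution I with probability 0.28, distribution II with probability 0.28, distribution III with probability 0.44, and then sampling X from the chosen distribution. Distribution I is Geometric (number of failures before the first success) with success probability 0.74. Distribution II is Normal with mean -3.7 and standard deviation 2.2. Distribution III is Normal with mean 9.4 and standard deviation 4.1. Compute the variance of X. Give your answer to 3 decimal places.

41.401

Per component, I: μ=0.351351, E[X²]=0.598247; II: μ=-3.7, E[X²]=18.53; III: μ=9.4, E[X²]=105.17.
E[X] = 0.28·0.351351 + 0.28·-3.7 + 0.44·9.4 = 3.19838.
E[X²] = 0.28·0.598247 + 0.28·18.53 + 0.44·105.17 = 51.6307.
Var(X) = E[X²] − (E[X])² = 51.6307 − 10.2296 = 41.4011.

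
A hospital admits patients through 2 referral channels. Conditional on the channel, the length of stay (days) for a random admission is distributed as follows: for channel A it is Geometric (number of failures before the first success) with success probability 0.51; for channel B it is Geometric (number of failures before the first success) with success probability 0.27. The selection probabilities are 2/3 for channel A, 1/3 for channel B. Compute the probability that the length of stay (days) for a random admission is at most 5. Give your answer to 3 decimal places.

0.940

Conditional on each channel, P(X ≤ 5): A: 0.986159; B: 0.848666.
By total probability, P(X ≤ 5) = 0.666667·0.986159 + 0.333333·0.848666 = 0.940328.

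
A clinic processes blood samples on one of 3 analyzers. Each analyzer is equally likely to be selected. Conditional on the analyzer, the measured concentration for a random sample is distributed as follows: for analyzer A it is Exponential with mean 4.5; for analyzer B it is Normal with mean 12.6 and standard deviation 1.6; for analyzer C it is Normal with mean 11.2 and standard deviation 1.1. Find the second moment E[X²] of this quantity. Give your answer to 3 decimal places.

109.490

For each component E[X²] = Var + (mean)², giving A: 40.5; B: 161.32; C: 126.65.
Overall E[X²] = 0.333333·40.5 + 0.333333·161.32 + 0.333333·126.65 = 109.49.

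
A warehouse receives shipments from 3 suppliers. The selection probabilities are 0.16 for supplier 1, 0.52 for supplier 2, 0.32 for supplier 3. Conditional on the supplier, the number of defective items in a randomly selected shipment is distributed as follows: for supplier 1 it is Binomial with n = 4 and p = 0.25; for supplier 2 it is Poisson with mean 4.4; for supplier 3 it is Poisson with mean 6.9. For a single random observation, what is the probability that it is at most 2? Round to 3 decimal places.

0.258

Conditional on each supplier, P(X ≤ 2): 1: 0.949219; 2: 0.185142; 3: 0.0319518.
By total probability, P(X ≤ 2) = 0.16·0.949219 + 0.52·0.185142 + 0.32·0.0319518 = 0.258374.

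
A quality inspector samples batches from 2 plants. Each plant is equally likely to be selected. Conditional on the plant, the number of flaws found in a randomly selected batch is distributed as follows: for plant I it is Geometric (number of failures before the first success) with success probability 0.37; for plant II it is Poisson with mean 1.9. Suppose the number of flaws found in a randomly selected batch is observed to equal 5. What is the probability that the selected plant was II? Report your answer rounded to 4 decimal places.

0.4567

Likelihoods P(X=5 | ·): I: 0.0367202; II: 0.0308622.
Posterior ∝ prior × likelihood. Numerator for II: 0.5·0.0308622 = 0.0154311.
Normalizing constant: 0.5·0.0367202 + 0.5·0.0308622 = 0.0337912.
P(II | observation) = 0.0154311 / 0.0337912 = 0.456661.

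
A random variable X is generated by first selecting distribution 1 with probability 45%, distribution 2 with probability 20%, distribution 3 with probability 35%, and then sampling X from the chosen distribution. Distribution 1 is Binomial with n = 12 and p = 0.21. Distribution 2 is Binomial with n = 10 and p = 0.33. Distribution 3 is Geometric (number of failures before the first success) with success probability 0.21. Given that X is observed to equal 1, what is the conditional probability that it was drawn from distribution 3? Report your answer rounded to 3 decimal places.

Likelihoods P(X=1 | ·): 1: 0.188494; 2: 0.0897816; 3: 0.1659.
Posterior ∝ prior × likelihood. Numerator for 3: 0.35·0.1659 = 0.058065.
Normalizing constant: 0.45·0.188494 + 0.2·0.0897816 + 0.35·0.1659 = 0.160844.
P(3 | observation) = 0.058065 / 0.160844 = 0.361002.

0.361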